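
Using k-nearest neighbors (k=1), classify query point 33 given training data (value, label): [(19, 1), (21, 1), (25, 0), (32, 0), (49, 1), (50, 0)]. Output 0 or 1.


Distances from query 33:
Point 32 (class 0): distance = 1
K=1 nearest neighbors: classes = [0]
Votes for class 1: 0 / 1
Majority vote => class 0

0


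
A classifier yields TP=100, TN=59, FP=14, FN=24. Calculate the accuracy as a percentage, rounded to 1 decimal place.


Accuracy = (TP + TN) / (TP + TN + FP + FN) * 100
= (100 + 59) / (100 + 59 + 14 + 24)
= 159 / 197
= 0.8071
= 80.7%

80.7


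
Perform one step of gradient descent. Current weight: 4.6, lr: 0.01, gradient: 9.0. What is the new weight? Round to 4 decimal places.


w_new = w_old - lr * gradient
= 4.6 - 0.01 * 9.0
= 4.6 - (0.09)
= 4.5100

4.5100


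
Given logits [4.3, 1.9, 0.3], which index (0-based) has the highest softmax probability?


Softmax is a monotonic transformation, so it preserves the argmax.
We need to find the index of the maximum logit.
Index 0: 4.3
Index 1: 1.9
Index 2: 0.3
Maximum logit = 4.3 at index 0

0


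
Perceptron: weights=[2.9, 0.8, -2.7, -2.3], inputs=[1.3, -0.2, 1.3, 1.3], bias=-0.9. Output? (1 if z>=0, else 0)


z = w . x + b
= 2.9*1.3 + 0.8*-0.2 + -2.7*1.3 + -2.3*1.3 + -0.9
= 3.77 + -0.16 + -3.51 + -2.99 + -0.9
= -2.89 + -0.9
= -3.79
Since z = -3.79 < 0, output = 0

0


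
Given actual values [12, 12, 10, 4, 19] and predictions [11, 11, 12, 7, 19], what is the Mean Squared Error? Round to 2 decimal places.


Differences: [1, 1, -2, -3, 0]
Squared errors: [1, 1, 4, 9, 0]
Sum of squared errors = 15
MSE = 15 / 5 = 3.00

3.00


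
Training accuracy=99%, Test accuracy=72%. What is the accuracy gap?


Gap = train_accuracy - test_accuracy
= 99 - 72
= 27%
This large gap strongly indicates overfitting.

27


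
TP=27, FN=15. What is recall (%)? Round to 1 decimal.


Recall = TP / (TP + FN) * 100
= 27 / (27 + 15)
= 27 / 42
= 0.6429
= 64.3%

64.3


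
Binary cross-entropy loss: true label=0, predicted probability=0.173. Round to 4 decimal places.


For y=0: Loss = -log(1-p)
= -log(1 - 0.173)
= -log(0.827)
= -(-0.19)
= 0.1900

0.1900


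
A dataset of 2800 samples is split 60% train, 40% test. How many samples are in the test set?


Train samples = 2800 * 60% = 1680
Test samples = 2800 - 1680
= 1120

1120


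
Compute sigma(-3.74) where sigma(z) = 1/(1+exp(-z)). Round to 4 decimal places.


sigmoid(z) = 1 / (1 + exp(-z))
exp(-(-3.74)) = exp(3.74) = 42.098
1 + 42.098 = 43.098
1 / 43.098 = 0.0232

0.0232


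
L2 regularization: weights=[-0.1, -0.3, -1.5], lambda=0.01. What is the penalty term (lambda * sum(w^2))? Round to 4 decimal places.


Squaring each weight:
(-0.1)^2 = 0.01
(-0.3)^2 = 0.09
(-1.5)^2 = 2.25
Sum of squares = 2.35
Penalty = 0.01 * 2.35 = 0.0235

0.0235


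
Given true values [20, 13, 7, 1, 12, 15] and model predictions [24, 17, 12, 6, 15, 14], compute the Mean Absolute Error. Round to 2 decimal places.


Absolute errors: [4, 4, 5, 5, 3, 1]
Sum of absolute errors = 22
MAE = 22 / 6 = 3.67

3.67


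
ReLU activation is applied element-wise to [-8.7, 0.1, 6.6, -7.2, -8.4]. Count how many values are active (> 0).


ReLU(x) = max(0, x) for each element:
ReLU(-8.7) = 0
ReLU(0.1) = 0.1
ReLU(6.6) = 6.6
ReLU(-7.2) = 0
ReLU(-8.4) = 0
Active neurons (>0): 2

2


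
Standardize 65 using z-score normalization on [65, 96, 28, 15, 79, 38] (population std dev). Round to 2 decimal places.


Mean = (65 + 96 + 28 + 15 + 79 + 38) / 6 = 53.5
Variance = sum((x_i - mean)^2) / n = 826.9167
Std = sqrt(826.9167) = 28.7562
Z = (x - mean) / std
= (65 - 53.5) / 28.7562
= 11.5 / 28.7562
= 0.40

0.40


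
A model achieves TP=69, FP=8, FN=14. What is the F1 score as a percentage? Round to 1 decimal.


Precision = TP / (TP + FP) = 69 / 77 = 0.8961
Recall = TP / (TP + FN) = 69 / 83 = 0.8313
F1 = 2 * P * R / (P + R)
= 2 * 0.8961 * 0.8313 / (0.8961 + 0.8313)
= 1.4899 / 1.7274
= 0.8625
As percentage: 86.3%

86.3


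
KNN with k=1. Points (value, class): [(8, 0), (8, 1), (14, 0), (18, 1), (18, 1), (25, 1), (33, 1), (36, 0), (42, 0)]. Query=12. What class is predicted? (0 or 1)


Distances from query 12:
Point 14 (class 0): distance = 2
K=1 nearest neighbors: classes = [0]
Votes for class 1: 0 / 1
Majority vote => class 0

0


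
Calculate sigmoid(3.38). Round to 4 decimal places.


sigmoid(z) = 1 / (1 + exp(-z))
exp(-(3.38)) = exp(-3.38) = 0.034
1 + 0.034 = 1.034
1 / 1.034 = 0.9671

0.9671


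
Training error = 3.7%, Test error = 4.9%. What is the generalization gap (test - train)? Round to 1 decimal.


Generalization gap = test_error - train_error
= 4.9 - 3.7
= 1.2%
A small gap suggests good generalization.

1.2


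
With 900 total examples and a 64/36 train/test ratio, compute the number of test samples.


Train samples = 900 * 64% = 576
Test samples = 900 - 576
= 324

324


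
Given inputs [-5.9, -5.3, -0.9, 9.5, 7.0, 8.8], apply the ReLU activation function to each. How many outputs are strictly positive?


ReLU(x) = max(0, x) for each element:
ReLU(-5.9) = 0
ReLU(-5.3) = 0
ReLU(-0.9) = 0
ReLU(9.5) = 9.5
ReLU(7.0) = 7.0
ReLU(8.8) = 8.8
Active neurons (>0): 3

3


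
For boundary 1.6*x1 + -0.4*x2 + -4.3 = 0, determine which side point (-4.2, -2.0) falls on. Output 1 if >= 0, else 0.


Compute 1.6 * -4.2 + -0.4 * -2.0 + -4.3
= -6.72 + 0.8 + -4.3
= -10.22
Since -10.22 < 0, the point is on the negative side.

0


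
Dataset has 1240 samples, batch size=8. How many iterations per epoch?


Iterations per epoch = dataset_size / batch_size
= 1240 / 8
= 155

155


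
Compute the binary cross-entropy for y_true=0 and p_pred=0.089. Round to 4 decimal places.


For y=0: Loss = -log(1-p)
= -log(1 - 0.089)
= -log(0.911)
= -(-0.0932)
= 0.0932

0.0932


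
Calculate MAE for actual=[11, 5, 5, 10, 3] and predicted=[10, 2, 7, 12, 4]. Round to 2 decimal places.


Absolute errors: [1, 3, 2, 2, 1]
Sum of absolute errors = 9
MAE = 9 / 5 = 1.80

1.80


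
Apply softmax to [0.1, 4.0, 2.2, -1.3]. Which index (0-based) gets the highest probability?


Softmax is a monotonic transformation, so it preserves the argmax.
We need to find the index of the maximum logit.
Index 0: 0.1
Index 1: 4.0
Index 2: 2.2
Index 3: -1.3
Maximum logit = 4.0 at index 1

1


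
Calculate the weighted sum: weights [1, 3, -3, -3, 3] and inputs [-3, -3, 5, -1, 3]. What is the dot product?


Element-wise products:
1 * -3 = -3
3 * -3 = -9
-3 * 5 = -15
-3 * -1 = 3
3 * 3 = 9
Sum = -3 + -9 + -15 + 3 + 9
= -15

-15


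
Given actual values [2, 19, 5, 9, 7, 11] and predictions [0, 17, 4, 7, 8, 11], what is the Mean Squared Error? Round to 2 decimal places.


Differences: [2, 2, 1, 2, -1, 0]
Squared errors: [4, 4, 1, 4, 1, 0]
Sum of squared errors = 14
MSE = 14 / 6 = 2.33

2.33


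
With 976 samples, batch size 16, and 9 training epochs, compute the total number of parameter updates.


Iterations per epoch = 976 / 16 = 61
Total updates = iterations_per_epoch * epochs
= 61 * 9
= 549

549


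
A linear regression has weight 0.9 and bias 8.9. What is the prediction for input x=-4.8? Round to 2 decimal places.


y = 0.9 * -4.8 + (8.9)
= -4.32 + (8.9)
= 4.58

4.58


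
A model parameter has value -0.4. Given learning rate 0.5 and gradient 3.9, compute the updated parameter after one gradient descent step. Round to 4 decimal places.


w_new = w_old - lr * gradient
= -0.4 - 0.5 * 3.9
= -0.4 - (1.95)
= -2.3500

-2.3500


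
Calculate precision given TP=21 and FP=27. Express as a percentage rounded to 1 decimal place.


Precision = TP / (TP + FP) * 100
= 21 / (21 + 27)
= 21 / 48
= 0.4375
= 43.8%

43.8


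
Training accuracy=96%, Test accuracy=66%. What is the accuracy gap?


Gap = train_accuracy - test_accuracy
= 96 - 66
= 30%
This large gap strongly indicates overfitting.

30


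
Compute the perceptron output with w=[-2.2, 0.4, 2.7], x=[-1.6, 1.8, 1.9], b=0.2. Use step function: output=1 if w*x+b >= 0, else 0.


z = w . x + b
= -2.2*-1.6 + 0.4*1.8 + 2.7*1.9 + 0.2
= 3.52 + 0.72 + 5.13 + 0.2
= 9.37 + 0.2
= 9.57
Since z = 9.57 >= 0, output = 1

1


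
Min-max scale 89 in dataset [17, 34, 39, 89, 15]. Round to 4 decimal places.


Min = 15, Max = 89
Range = 89 - 15 = 74
Scaled = (x - min) / (max - min)
= (89 - 15) / 74
= 74 / 74
= 1.0000

1.0000


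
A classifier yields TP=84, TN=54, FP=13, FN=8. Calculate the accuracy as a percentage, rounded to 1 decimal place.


Accuracy = (TP + TN) / (TP + TN + FP + FN) * 100
= (84 + 54) / (84 + 54 + 13 + 8)
= 138 / 159
= 0.8679
= 86.8%

86.8


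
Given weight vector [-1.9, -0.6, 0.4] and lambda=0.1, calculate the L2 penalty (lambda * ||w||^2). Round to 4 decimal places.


Squaring each weight:
(-1.9)^2 = 3.61
(-0.6)^2 = 0.36
0.4^2 = 0.16
Sum of squares = 4.13
Penalty = 0.1 * 4.13 = 0.4130

0.4130


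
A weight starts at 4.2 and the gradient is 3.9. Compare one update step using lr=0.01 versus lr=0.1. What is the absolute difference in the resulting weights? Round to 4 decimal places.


With lr=0.01: w_new = 4.2 - 0.01 * 3.9 = 4.161
With lr=0.1: w_new = 4.2 - 0.1 * 3.9 = 3.81
Absolute difference = |4.161 - 3.81|
= 0.3510

0.3510


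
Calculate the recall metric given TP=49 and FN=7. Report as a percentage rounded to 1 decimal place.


Recall = TP / (TP + FN) * 100
= 49 / (49 + 7)
= 49 / 56
= 0.875
= 87.5%

87.5


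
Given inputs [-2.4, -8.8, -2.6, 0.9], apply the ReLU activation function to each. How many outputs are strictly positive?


ReLU(x) = max(0, x) for each element:
ReLU(-2.4) = 0
ReLU(-8.8) = 0
ReLU(-2.6) = 0
ReLU(0.9) = 0.9
Active neurons (>0): 1

1


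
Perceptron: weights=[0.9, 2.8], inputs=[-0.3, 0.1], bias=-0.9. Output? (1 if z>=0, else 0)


z = w . x + b
= 0.9*-0.3 + 2.8*0.1 + -0.9
= -0.27 + 0.28 + -0.9
= 0.01 + -0.9
= -0.89
Since z = -0.89 < 0, output = 0

0


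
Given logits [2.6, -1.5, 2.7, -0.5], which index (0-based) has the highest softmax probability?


Softmax is a monotonic transformation, so it preserves the argmax.
We need to find the index of the maximum logit.
Index 0: 2.6
Index 1: -1.5
Index 2: 2.7
Index 3: -0.5
Maximum logit = 2.7 at index 2

2


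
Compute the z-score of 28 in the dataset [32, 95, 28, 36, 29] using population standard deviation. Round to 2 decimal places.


Mean = (32 + 95 + 28 + 36 + 29) / 5 = 44.0
Variance = sum((x_i - mean)^2) / n = 658.0
Std = sqrt(658.0) = 25.6515
Z = (x - mean) / std
= (28 - 44.0) / 25.6515
= -16.0 / 25.6515
= -0.62

-0.62


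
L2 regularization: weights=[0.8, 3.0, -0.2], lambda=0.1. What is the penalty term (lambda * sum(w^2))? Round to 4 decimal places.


Squaring each weight:
0.8^2 = 0.64
3.0^2 = 9.0
(-0.2)^2 = 0.04
Sum of squares = 9.68
Penalty = 0.1 * 9.68 = 0.9680

0.9680


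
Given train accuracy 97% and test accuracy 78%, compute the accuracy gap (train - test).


Gap = train_accuracy - test_accuracy
= 97 - 78
= 19%
This gap suggests the model is overfitting.

19


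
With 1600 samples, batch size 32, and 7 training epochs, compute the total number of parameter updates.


Iterations per epoch = 1600 / 32 = 50
Total updates = iterations_per_epoch * epochs
= 50 * 7
= 350

350


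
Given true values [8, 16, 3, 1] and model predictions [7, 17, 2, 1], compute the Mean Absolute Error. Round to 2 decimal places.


Absolute errors: [1, 1, 1, 0]
Sum of absolute errors = 3
MAE = 3 / 4 = 0.75

0.75


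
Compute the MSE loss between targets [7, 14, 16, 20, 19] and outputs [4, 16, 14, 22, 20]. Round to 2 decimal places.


Differences: [3, -2, 2, -2, -1]
Squared errors: [9, 4, 4, 4, 1]
Sum of squared errors = 22
MSE = 22 / 5 = 4.40

4.40


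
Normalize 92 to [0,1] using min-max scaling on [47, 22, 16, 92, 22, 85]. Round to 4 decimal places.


Min = 16, Max = 92
Range = 92 - 16 = 76
Scaled = (x - min) / (max - min)
= (92 - 16) / 76
= 76 / 76
= 1.0000

1.0000


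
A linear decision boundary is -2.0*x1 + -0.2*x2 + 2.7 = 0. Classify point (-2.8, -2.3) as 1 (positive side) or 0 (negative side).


Compute -2.0 * -2.8 + -0.2 * -2.3 + 2.7
= 5.6 + 0.46 + 2.7
= 8.76
Since 8.76 >= 0, the point is on the positive side.

1


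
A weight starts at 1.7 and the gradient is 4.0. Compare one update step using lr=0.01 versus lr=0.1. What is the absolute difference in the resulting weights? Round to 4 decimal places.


With lr=0.01: w_new = 1.7 - 0.01 * 4.0 = 1.66
With lr=0.1: w_new = 1.7 - 0.1 * 4.0 = 1.3
Absolute difference = |1.66 - 1.3|
= 0.3600

0.3600


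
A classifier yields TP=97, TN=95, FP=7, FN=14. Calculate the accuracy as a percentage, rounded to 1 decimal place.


Accuracy = (TP + TN) / (TP + TN + FP + FN) * 100
= (97 + 95) / (97 + 95 + 7 + 14)
= 192 / 213
= 0.9014
= 90.1%

90.1


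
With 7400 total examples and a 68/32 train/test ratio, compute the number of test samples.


Train samples = 7400 * 68% = 5032
Test samples = 7400 - 5032
= 2368

2368


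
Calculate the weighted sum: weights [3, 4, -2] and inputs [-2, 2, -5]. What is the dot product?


Element-wise products:
3 * -2 = -6
4 * 2 = 8
-2 * -5 = 10
Sum = -6 + 8 + 10
= 12

12


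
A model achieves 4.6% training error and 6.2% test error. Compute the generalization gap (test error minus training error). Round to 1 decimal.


Generalization gap = test_error - train_error
= 6.2 - 4.6
= 1.6%
A small gap suggests good generalization.

1.6


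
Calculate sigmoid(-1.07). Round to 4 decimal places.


sigmoid(z) = 1 / (1 + exp(-z))
exp(-(-1.07)) = exp(1.07) = 2.9154
1 + 2.9154 = 3.9154
1 / 3.9154 = 0.2554

0.2554


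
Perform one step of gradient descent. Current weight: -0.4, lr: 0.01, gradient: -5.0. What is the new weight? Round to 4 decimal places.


w_new = w_old - lr * gradient
= -0.4 - 0.01 * -5.0
= -0.4 - (-0.05)
= -0.3500

-0.3500


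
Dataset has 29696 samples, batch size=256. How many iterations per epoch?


Iterations per epoch = dataset_size / batch_size
= 29696 / 256
= 116

116


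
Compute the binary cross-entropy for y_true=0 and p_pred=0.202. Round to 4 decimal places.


For y=0: Loss = -log(1-p)
= -log(1 - 0.202)
= -log(0.798)
= -(-0.2256)
= 0.2256

0.2256


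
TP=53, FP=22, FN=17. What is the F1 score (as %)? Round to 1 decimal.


Precision = TP / (TP + FP) = 53 / 75 = 0.7067
Recall = TP / (TP + FN) = 53 / 70 = 0.7571
F1 = 2 * P * R / (P + R)
= 2 * 0.7067 * 0.7571 / (0.7067 + 0.7571)
= 1.0701 / 1.4638
= 0.731
As percentage: 73.1%

73.1


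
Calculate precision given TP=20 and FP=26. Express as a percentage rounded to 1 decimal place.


Precision = TP / (TP + FP) * 100
= 20 / (20 + 26)
= 20 / 46
= 0.4348
= 43.5%

43.5


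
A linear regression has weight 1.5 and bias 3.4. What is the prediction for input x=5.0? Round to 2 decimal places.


y = 1.5 * 5.0 + (3.4)
= 7.5 + (3.4)
= 10.90

10.90


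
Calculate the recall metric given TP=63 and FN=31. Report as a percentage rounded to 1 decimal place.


Recall = TP / (TP + FN) * 100
= 63 / (63 + 31)
= 63 / 94
= 0.6702
= 67.0%

67.0


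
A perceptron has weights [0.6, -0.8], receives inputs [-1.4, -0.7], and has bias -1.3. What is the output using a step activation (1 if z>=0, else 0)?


z = w . x + b
= 0.6*-1.4 + -0.8*-0.7 + -1.3
= -0.84 + 0.56 + -1.3
= -0.28 + -1.3
= -1.58
Since z = -1.58 < 0, output = 0

0


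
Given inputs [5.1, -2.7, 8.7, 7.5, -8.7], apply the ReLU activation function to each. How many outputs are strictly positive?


ReLU(x) = max(0, x) for each element:
ReLU(5.1) = 5.1
ReLU(-2.7) = 0
ReLU(8.7) = 8.7
ReLU(7.5) = 7.5
ReLU(-8.7) = 0
Active neurons (>0): 3

3


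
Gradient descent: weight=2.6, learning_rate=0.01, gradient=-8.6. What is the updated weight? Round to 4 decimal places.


w_new = w_old - lr * gradient
= 2.6 - 0.01 * -8.6
= 2.6 - (-0.086)
= 2.6860

2.6860


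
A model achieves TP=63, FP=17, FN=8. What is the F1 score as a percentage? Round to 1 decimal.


Precision = TP / (TP + FP) = 63 / 80 = 0.7875
Recall = TP / (TP + FN) = 63 / 71 = 0.8873
F1 = 2 * P * R / (P + R)
= 2 * 0.7875 * 0.8873 / (0.7875 + 0.8873)
= 1.3975 / 1.6748
= 0.8344
As percentage: 83.4%

83.4


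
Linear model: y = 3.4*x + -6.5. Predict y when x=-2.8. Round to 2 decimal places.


y = 3.4 * -2.8 + (-6.5)
= -9.52 + (-6.5)
= -16.02

-16.02


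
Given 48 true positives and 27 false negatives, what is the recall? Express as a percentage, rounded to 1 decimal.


Recall = TP / (TP + FN) * 100
= 48 / (48 + 27)
= 48 / 75
= 0.64
= 64.0%

64.0


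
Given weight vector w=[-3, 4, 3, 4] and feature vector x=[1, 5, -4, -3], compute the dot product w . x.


Element-wise products:
-3 * 1 = -3
4 * 5 = 20
3 * -4 = -12
4 * -3 = -12
Sum = -3 + 20 + -12 + -12
= -7

-7


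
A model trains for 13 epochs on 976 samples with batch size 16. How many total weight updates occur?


Iterations per epoch = 976 / 16 = 61
Total updates = iterations_per_epoch * epochs
= 61 * 13
= 793

793


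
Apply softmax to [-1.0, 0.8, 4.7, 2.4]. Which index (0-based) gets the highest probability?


Softmax is a monotonic transformation, so it preserves the argmax.
We need to find the index of the maximum logit.
Index 0: -1.0
Index 1: 0.8
Index 2: 4.7
Index 3: 2.4
Maximum logit = 4.7 at index 2

2


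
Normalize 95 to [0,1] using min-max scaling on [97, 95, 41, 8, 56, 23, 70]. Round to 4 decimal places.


Min = 8, Max = 97
Range = 97 - 8 = 89
Scaled = (x - min) / (max - min)
= (95 - 8) / 89
= 87 / 89
= 0.9775

0.9775


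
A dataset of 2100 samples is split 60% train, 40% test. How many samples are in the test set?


Train samples = 2100 * 60% = 1260
Test samples = 2100 - 1260
= 840

840


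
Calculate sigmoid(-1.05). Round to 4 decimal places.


sigmoid(z) = 1 / (1 + exp(-z))
exp(-(-1.05)) = exp(1.05) = 2.8577
1 + 2.8577 = 3.8577
1 / 3.8577 = 0.2592

0.2592


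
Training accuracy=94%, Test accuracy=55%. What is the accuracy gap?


Gap = train_accuracy - test_accuracy
= 94 - 55
= 39%
This large gap strongly indicates overfitting.

39


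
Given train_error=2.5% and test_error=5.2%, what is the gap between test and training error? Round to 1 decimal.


Generalization gap = test_error - train_error
= 5.2 - 2.5
= 2.7%
A moderate gap.

2.7


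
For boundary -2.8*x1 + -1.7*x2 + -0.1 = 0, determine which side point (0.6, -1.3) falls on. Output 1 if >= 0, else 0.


Compute -2.8 * 0.6 + -1.7 * -1.3 + -0.1
= -1.68 + 2.21 + -0.1
= 0.43
Since 0.43 >= 0, the point is on the positive side.

1


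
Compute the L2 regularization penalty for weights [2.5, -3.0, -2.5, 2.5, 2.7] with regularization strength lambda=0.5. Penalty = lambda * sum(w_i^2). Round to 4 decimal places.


Squaring each weight:
2.5^2 = 6.25
(-3.0)^2 = 9.0
(-2.5)^2 = 6.25
2.5^2 = 6.25
2.7^2 = 7.29
Sum of squares = 35.04
Penalty = 0.5 * 35.04 = 17.5200

17.5200


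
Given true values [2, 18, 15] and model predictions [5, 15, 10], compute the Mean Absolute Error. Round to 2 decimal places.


Absolute errors: [3, 3, 5]
Sum of absolute errors = 11
MAE = 11 / 3 = 3.67

3.67


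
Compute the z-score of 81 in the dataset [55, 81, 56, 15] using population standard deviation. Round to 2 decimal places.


Mean = (55 + 81 + 56 + 15) / 4 = 51.75
Variance = sum((x_i - mean)^2) / n = 558.6875
Std = sqrt(558.6875) = 23.6366
Z = (x - mean) / std
= (81 - 51.75) / 23.6366
= 29.25 / 23.6366
= 1.24

1.24


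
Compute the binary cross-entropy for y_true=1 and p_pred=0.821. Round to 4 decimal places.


For y=1: Loss = -log(p)
= -log(0.821)
= -(-0.1972)
= 0.1972

0.1972


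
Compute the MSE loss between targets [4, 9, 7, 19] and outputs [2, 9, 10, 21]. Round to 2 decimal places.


Differences: [2, 0, -3, -2]
Squared errors: [4, 0, 9, 4]
Sum of squared errors = 17
MSE = 17 / 4 = 4.25

4.25


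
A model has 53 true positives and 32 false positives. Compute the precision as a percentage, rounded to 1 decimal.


Precision = TP / (TP + FP) * 100
= 53 / (53 + 32)
= 53 / 85
= 0.6235
= 62.4%

62.4


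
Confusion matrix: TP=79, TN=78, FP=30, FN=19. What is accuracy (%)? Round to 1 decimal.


Accuracy = (TP + TN) / (TP + TN + FP + FN) * 100
= (79 + 78) / (79 + 78 + 30 + 19)
= 157 / 206
= 0.7621
= 76.2%

76.2


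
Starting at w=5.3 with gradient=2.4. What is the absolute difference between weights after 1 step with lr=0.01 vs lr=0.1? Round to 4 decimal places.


With lr=0.01: w_new = 5.3 - 0.01 * 2.4 = 5.276
With lr=0.1: w_new = 5.3 - 0.1 * 2.4 = 5.06
Absolute difference = |5.276 - 5.06|
= 0.2160

0.2160


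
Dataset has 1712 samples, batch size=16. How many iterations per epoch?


Iterations per epoch = dataset_size / batch_size
= 1712 / 16
= 107

107


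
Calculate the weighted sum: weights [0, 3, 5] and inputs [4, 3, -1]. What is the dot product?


Element-wise products:
0 * 4 = 0
3 * 3 = 9
5 * -1 = -5
Sum = 0 + 9 + -5
= 4

4


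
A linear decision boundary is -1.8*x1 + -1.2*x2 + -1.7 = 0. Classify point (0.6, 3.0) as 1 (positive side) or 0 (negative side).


Compute -1.8 * 0.6 + -1.2 * 3.0 + -1.7
= -1.08 + -3.6 + -1.7
= -6.38
Since -6.38 < 0, the point is on the negative side.

0


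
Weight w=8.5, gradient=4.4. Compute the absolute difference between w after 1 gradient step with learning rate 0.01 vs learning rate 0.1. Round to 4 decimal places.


With lr=0.01: w_new = 8.5 - 0.01 * 4.4 = 8.456
With lr=0.1: w_new = 8.5 - 0.1 * 4.4 = 8.06
Absolute difference = |8.456 - 8.06|
= 0.3960

0.3960


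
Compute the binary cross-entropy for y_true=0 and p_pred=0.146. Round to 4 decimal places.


For y=0: Loss = -log(1-p)
= -log(1 - 0.146)
= -log(0.854)
= -(-0.1578)
= 0.1578

0.1578


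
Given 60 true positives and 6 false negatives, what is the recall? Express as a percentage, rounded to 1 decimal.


Recall = TP / (TP + FN) * 100
= 60 / (60 + 6)
= 60 / 66
= 0.9091
= 90.9%

90.9


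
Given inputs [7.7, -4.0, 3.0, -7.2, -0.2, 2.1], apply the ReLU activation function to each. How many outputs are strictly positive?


ReLU(x) = max(0, x) for each element:
ReLU(7.7) = 7.7
ReLU(-4.0) = 0
ReLU(3.0) = 3.0
ReLU(-7.2) = 0
ReLU(-0.2) = 0
ReLU(2.1) = 2.1
Active neurons (>0): 3

3


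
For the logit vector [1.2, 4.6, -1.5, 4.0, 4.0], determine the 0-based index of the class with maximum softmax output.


Softmax is a monotonic transformation, so it preserves the argmax.
We need to find the index of the maximum logit.
Index 0: 1.2
Index 1: 4.6
Index 2: -1.5
Index 3: 4.0
Index 4: 4.0
Maximum logit = 4.6 at index 1

1


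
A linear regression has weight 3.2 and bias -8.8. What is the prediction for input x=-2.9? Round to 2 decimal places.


y = 3.2 * -2.9 + (-8.8)
= -9.28 + (-8.8)
= -18.08

-18.08


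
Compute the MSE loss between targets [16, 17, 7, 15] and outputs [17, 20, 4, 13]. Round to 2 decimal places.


Differences: [-1, -3, 3, 2]
Squared errors: [1, 9, 9, 4]
Sum of squared errors = 23
MSE = 23 / 4 = 5.75

5.75


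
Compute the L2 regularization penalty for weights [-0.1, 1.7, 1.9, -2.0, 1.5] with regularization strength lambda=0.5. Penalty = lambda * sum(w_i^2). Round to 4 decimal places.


Squaring each weight:
(-0.1)^2 = 0.01
1.7^2 = 2.89
1.9^2 = 3.61
(-2.0)^2 = 4.0
1.5^2 = 2.25
Sum of squares = 12.76
Penalty = 0.5 * 12.76 = 6.3800

6.3800


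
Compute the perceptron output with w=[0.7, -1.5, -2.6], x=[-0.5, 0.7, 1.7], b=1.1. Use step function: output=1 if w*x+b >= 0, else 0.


z = w . x + b
= 0.7*-0.5 + -1.5*0.7 + -2.6*1.7 + 1.1
= -0.35 + -1.05 + -4.42 + 1.1
= -5.82 + 1.1
= -4.72
Since z = -4.72 < 0, output = 0

0


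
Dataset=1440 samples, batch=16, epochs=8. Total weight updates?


Iterations per epoch = 1440 / 16 = 90
Total updates = iterations_per_epoch * epochs
= 90 * 8
= 720

720


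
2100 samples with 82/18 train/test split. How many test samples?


Train samples = 2100 * 82% = 1722
Test samples = 2100 - 1722
= 378

378


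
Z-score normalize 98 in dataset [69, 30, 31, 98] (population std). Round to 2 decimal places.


Mean = (69 + 30 + 31 + 98) / 4 = 57.0
Variance = sum((x_i - mean)^2) / n = 807.5
Std = sqrt(807.5) = 28.4165
Z = (x - mean) / std
= (98 - 57.0) / 28.4165
= 41.0 / 28.4165
= 1.44

1.44


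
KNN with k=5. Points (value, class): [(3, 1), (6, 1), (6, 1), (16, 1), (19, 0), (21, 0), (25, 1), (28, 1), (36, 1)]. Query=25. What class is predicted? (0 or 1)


Distances from query 25:
Point 25 (class 1): distance = 0
Point 28 (class 1): distance = 3
Point 21 (class 0): distance = 4
Point 19 (class 0): distance = 6
Point 16 (class 1): distance = 9
K=5 nearest neighbors: classes = [1, 1, 0, 0, 1]
Votes for class 1: 3 / 5
Majority vote => class 1

1


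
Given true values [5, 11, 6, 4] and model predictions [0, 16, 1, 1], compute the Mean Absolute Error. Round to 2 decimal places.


Absolute errors: [5, 5, 5, 3]
Sum of absolute errors = 18
MAE = 18 / 4 = 4.50

4.50


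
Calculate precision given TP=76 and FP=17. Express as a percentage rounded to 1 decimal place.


Precision = TP / (TP + FP) * 100
= 76 / (76 + 17)
= 76 / 93
= 0.8172
= 81.7%

81.7


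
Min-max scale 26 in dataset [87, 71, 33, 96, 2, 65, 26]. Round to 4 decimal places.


Min = 2, Max = 96
Range = 96 - 2 = 94
Scaled = (x - min) / (max - min)
= (26 - 2) / 94
= 24 / 94
= 0.2553

0.2553


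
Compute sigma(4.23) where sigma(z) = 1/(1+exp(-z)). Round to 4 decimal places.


sigmoid(z) = 1 / (1 + exp(-z))
exp(-(4.23)) = exp(-4.23) = 0.0146
1 + 0.0146 = 1.0146
1 / 1.0146 = 0.9857

0.9857


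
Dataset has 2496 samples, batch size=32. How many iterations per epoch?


Iterations per epoch = dataset_size / batch_size
= 2496 / 32
= 78

78


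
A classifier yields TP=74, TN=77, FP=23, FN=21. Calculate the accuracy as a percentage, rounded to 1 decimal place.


Accuracy = (TP + TN) / (TP + TN + FP + FN) * 100
= (74 + 77) / (74 + 77 + 23 + 21)
= 151 / 195
= 0.7744
= 77.4%

77.4


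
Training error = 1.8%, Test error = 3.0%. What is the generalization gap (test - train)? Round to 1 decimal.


Generalization gap = test_error - train_error
= 3.0 - 1.8
= 1.2%
A small gap suggests good generalization.

1.2


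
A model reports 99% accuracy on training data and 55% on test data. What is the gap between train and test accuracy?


Gap = train_accuracy - test_accuracy
= 99 - 55
= 44%
This large gap strongly indicates overfitting.

44


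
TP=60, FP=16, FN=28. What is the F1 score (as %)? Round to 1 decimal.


Precision = TP / (TP + FP) = 60 / 76 = 0.7895
Recall = TP / (TP + FN) = 60 / 88 = 0.6818
F1 = 2 * P * R / (P + R)
= 2 * 0.7895 * 0.6818 / (0.7895 + 0.6818)
= 1.0766 / 1.4713
= 0.7317
As percentage: 73.2%

73.2


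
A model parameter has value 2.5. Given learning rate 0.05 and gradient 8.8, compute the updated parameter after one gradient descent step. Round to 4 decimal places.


w_new = w_old - lr * gradient
= 2.5 - 0.05 * 8.8
= 2.5 - (0.44)
= 2.0600

2.0600


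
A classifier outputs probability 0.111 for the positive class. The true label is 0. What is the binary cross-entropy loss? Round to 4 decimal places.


For y=0: Loss = -log(1-p)
= -log(1 - 0.111)
= -log(0.889)
= -(-0.1177)
= 0.1177

0.1177


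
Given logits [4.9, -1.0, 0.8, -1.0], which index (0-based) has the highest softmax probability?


Softmax is a monotonic transformation, so it preserves the argmax.
We need to find the index of the maximum logit.
Index 0: 4.9
Index 1: -1.0
Index 2: 0.8
Index 3: -1.0
Maximum logit = 4.9 at index 0

0


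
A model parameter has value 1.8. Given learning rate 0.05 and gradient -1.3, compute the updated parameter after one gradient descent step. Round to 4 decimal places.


w_new = w_old - lr * gradient
= 1.8 - 0.05 * -1.3
= 1.8 - (-0.065)
= 1.8650

1.8650


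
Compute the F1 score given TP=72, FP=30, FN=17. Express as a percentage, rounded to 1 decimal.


Precision = TP / (TP + FP) = 72 / 102 = 0.7059
Recall = TP / (TP + FN) = 72 / 89 = 0.809
F1 = 2 * P * R / (P + R)
= 2 * 0.7059 * 0.809 / (0.7059 + 0.809)
= 1.1421 / 1.5149
= 0.7539
As percentage: 75.4%

75.4


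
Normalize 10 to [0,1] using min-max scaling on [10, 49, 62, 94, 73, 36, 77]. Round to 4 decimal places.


Min = 10, Max = 94
Range = 94 - 10 = 84
Scaled = (x - min) / (max - min)
= (10 - 10) / 84
= 0 / 84
= 0.0000

0.0000


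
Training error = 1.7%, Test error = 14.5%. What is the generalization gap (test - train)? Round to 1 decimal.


Generalization gap = test_error - train_error
= 14.5 - 1.7
= 12.8%
A large gap suggests overfitting.

12.8


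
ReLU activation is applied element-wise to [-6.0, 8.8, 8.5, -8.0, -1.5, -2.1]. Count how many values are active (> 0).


ReLU(x) = max(0, x) for each element:
ReLU(-6.0) = 0
ReLU(8.8) = 8.8
ReLU(8.5) = 8.5
ReLU(-8.0) = 0
ReLU(-1.5) = 0
ReLU(-2.1) = 0
Active neurons (>0): 2

2


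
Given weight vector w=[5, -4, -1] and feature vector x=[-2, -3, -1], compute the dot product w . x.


Element-wise products:
5 * -2 = -10
-4 * -3 = 12
-1 * -1 = 1
Sum = -10 + 12 + 1
= 3

3


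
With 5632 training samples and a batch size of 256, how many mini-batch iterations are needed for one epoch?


Iterations per epoch = dataset_size / batch_size
= 5632 / 256
= 22

22


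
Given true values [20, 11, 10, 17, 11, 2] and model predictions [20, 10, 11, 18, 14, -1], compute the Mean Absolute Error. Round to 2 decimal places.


Absolute errors: [0, 1, 1, 1, 3, 3]
Sum of absolute errors = 9
MAE = 9 / 6 = 1.50

1.50


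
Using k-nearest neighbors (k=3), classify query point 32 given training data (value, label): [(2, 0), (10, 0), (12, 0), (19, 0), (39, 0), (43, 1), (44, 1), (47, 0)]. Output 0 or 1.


Distances from query 32:
Point 39 (class 0): distance = 7
Point 43 (class 1): distance = 11
Point 44 (class 1): distance = 12
K=3 nearest neighbors: classes = [0, 1, 1]
Votes for class 1: 2 / 3
Majority vote => class 1

1


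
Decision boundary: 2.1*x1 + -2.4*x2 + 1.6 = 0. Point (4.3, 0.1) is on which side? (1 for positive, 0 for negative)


Compute 2.1 * 4.3 + -2.4 * 0.1 + 1.6
= 9.03 + -0.24 + 1.6
= 10.39
Since 10.39 >= 0, the point is on the positive side.

1


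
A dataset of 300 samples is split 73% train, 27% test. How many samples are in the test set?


Train samples = 300 * 73% = 219
Test samples = 300 - 219
= 81

81


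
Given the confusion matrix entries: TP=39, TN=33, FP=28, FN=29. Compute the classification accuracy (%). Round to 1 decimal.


Accuracy = (TP + TN) / (TP + TN + FP + FN) * 100
= (39 + 33) / (39 + 33 + 28 + 29)
= 72 / 129
= 0.5581
= 55.8%

55.8


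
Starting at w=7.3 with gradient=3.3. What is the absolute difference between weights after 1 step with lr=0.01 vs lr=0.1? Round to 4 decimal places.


With lr=0.01: w_new = 7.3 - 0.01 * 3.3 = 7.267
With lr=0.1: w_new = 7.3 - 0.1 * 3.3 = 6.97
Absolute difference = |7.267 - 6.97|
= 0.2970

0.2970


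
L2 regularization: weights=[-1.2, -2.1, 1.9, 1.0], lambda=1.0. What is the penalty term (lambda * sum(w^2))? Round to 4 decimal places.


Squaring each weight:
(-1.2)^2 = 1.44
(-2.1)^2 = 4.41
1.9^2 = 3.61
1.0^2 = 1.0
Sum of squares = 10.46
Penalty = 1.0 * 10.46 = 10.4600

10.4600


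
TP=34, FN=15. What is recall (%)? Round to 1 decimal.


Recall = TP / (TP + FN) * 100
= 34 / (34 + 15)
= 34 / 49
= 0.6939
= 69.4%

69.4


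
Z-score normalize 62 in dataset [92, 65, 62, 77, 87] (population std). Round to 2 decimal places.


Mean = (92 + 65 + 62 + 77 + 87) / 5 = 76.6
Variance = sum((x_i - mean)^2) / n = 138.64
Std = sqrt(138.64) = 11.7745
Z = (x - mean) / std
= (62 - 76.6) / 11.7745
= -14.6 / 11.7745
= -1.24

-1.24


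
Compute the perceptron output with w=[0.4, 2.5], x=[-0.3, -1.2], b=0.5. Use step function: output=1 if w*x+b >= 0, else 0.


z = w . x + b
= 0.4*-0.3 + 2.5*-1.2 + 0.5
= -0.12 + -3.0 + 0.5
= -3.12 + 0.5
= -2.62
Since z = -2.62 < 0, output = 0

0


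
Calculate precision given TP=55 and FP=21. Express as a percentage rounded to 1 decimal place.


Precision = TP / (TP + FP) * 100
= 55 / (55 + 21)
= 55 / 76
= 0.7237
= 72.4%

72.4


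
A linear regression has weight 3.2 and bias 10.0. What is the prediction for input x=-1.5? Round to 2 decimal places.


y = 3.2 * -1.5 + (10.0)
= -4.8 + (10.0)
= 5.20

5.20


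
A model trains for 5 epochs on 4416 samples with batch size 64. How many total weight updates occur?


Iterations per epoch = 4416 / 64 = 69
Total updates = iterations_per_epoch * epochs
= 69 * 5
= 345

345


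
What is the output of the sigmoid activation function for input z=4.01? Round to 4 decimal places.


sigmoid(z) = 1 / (1 + exp(-z))
exp(-(4.01)) = exp(-4.01) = 0.0181
1 + 0.0181 = 1.0181
1 / 1.0181 = 0.9822

0.9822


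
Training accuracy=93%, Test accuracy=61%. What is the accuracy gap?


Gap = train_accuracy - test_accuracy
= 93 - 61
= 32%
This large gap strongly indicates overfitting.

32


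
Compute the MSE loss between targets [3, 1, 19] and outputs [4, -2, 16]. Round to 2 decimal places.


Differences: [-1, 3, 3]
Squared errors: [1, 9, 9]
Sum of squared errors = 19
MSE = 19 / 3 = 6.33

6.33


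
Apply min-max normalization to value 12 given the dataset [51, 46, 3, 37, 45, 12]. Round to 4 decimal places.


Min = 3, Max = 51
Range = 51 - 3 = 48
Scaled = (x - min) / (max - min)
= (12 - 3) / 48
= 9 / 48
= 0.1875

0.1875


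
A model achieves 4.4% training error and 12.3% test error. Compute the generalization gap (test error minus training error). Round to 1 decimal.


Generalization gap = test_error - train_error
= 12.3 - 4.4
= 7.9%
A moderate gap.

7.9


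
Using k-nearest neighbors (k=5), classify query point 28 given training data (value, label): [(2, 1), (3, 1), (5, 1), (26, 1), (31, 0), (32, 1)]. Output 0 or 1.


Distances from query 28:
Point 26 (class 1): distance = 2
Point 31 (class 0): distance = 3
Point 32 (class 1): distance = 4
Point 5 (class 1): distance = 23
Point 3 (class 1): distance = 25
K=5 nearest neighbors: classes = [1, 0, 1, 1, 1]
Votes for class 1: 4 / 5
Majority vote => class 1

1


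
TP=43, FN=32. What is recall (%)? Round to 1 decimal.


Recall = TP / (TP + FN) * 100
= 43 / (43 + 32)
= 43 / 75
= 0.5733
= 57.3%

57.3


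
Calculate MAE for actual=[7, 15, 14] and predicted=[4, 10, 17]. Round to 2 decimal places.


Absolute errors: [3, 5, 3]
Sum of absolute errors = 11
MAE = 11 / 3 = 3.67

3.67


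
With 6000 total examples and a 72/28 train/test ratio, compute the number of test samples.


Train samples = 6000 * 72% = 4320
Test samples = 6000 - 4320
= 1680

1680


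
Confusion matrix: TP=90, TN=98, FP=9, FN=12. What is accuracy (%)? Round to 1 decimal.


Accuracy = (TP + TN) / (TP + TN + FP + FN) * 100
= (90 + 98) / (90 + 98 + 9 + 12)
= 188 / 209
= 0.8995
= 90.0%

90.0


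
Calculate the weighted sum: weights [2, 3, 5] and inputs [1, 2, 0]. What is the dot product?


Element-wise products:
2 * 1 = 2
3 * 2 = 6
5 * 0 = 0
Sum = 2 + 6 + 0
= 8

8


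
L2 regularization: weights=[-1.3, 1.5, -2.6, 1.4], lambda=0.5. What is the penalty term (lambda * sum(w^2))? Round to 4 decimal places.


Squaring each weight:
(-1.3)^2 = 1.69
1.5^2 = 2.25
(-2.6)^2 = 6.76
1.4^2 = 1.96
Sum of squares = 12.66
Penalty = 0.5 * 12.66 = 6.3300

6.3300


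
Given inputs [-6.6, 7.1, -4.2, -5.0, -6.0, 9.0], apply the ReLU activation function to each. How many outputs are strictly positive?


ReLU(x) = max(0, x) for each element:
ReLU(-6.6) = 0
ReLU(7.1) = 7.1
ReLU(-4.2) = 0
ReLU(-5.0) = 0
ReLU(-6.0) = 0
ReLU(9.0) = 9.0
Active neurons (>0): 2

2


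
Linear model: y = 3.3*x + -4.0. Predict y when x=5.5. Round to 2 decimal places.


y = 3.3 * 5.5 + (-4.0)
= 18.15 + (-4.0)
= 14.15

14.15


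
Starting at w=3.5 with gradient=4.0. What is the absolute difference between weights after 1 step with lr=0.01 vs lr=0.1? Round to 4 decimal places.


With lr=0.01: w_new = 3.5 - 0.01 * 4.0 = 3.46
With lr=0.1: w_new = 3.5 - 0.1 * 4.0 = 3.1
Absolute difference = |3.46 - 3.1|
= 0.3600

0.3600


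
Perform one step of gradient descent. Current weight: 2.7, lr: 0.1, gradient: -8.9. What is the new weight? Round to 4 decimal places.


w_new = w_old - lr * gradient
= 2.7 - 0.1 * -8.9
= 2.7 - (-0.89)
= 3.5900

3.5900


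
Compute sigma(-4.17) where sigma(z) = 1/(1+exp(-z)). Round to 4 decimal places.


sigmoid(z) = 1 / (1 + exp(-z))
exp(-(-4.17)) = exp(4.17) = 64.7155
1 + 64.7155 = 65.7155
1 / 65.7155 = 0.0152

0.0152


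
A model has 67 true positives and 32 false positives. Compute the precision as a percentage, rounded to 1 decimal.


Precision = TP / (TP + FP) * 100
= 67 / (67 + 32)
= 67 / 99
= 0.6768
= 67.7%

67.7


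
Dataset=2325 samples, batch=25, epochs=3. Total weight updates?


Iterations per epoch = 2325 / 25 = 93
Total updates = iterations_per_epoch * epochs
= 93 * 3
= 279

279


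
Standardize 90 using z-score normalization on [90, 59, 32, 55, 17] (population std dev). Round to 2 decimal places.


Mean = (90 + 59 + 32 + 55 + 17) / 5 = 50.6
Variance = sum((x_i - mean)^2) / n = 623.44
Std = sqrt(623.44) = 24.9688
Z = (x - mean) / std
= (90 - 50.6) / 24.9688
= 39.4 / 24.9688
= 1.58

1.58


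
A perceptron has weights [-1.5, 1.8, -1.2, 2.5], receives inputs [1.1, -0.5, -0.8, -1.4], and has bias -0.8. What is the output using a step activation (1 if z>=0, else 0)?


z = w . x + b
= -1.5*1.1 + 1.8*-0.5 + -1.2*-0.8 + 2.5*-1.4 + -0.8
= -1.65 + -0.9 + 0.96 + -3.5 + -0.8
= -5.09 + -0.8
= -5.89
Since z = -5.89 < 0, output = 0

0


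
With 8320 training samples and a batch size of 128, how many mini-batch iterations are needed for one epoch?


Iterations per epoch = dataset_size / batch_size
= 8320 / 128
= 65

65


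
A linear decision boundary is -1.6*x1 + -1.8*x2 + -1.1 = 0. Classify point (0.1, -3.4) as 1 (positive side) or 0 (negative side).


Compute -1.6 * 0.1 + -1.8 * -3.4 + -1.1
= -0.16 + 6.12 + -1.1
= 4.86
Since 4.86 >= 0, the point is on the positive side.

1


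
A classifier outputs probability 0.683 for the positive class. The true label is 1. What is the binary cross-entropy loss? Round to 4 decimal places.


For y=1: Loss = -log(p)
= -log(0.683)
= -(-0.3813)
= 0.3813

0.3813


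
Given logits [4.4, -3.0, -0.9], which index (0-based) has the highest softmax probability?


Softmax is a monotonic transformation, so it preserves the argmax.
We need to find the index of the maximum logit.
Index 0: 4.4
Index 1: -3.0
Index 2: -0.9
Maximum logit = 4.4 at index 0

0


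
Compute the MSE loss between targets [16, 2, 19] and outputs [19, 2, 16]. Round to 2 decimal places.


Differences: [-3, 0, 3]
Squared errors: [9, 0, 9]
Sum of squared errors = 18
MSE = 18 / 3 = 6.00

6.00


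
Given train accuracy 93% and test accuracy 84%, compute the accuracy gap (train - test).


Gap = train_accuracy - test_accuracy
= 93 - 84
= 9%
This moderate gap may indicate mild overfitting.

9


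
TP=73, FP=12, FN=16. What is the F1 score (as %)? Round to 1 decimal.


Precision = TP / (TP + FP) = 73 / 85 = 0.8588
Recall = TP / (TP + FN) = 73 / 89 = 0.8202
F1 = 2 * P * R / (P + R)
= 2 * 0.8588 * 0.8202 / (0.8588 + 0.8202)
= 1.4089 / 1.679
= 0.8391
As percentage: 83.9%

83.9


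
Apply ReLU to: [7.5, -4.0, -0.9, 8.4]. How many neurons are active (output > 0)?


ReLU(x) = max(0, x) for each element:
ReLU(7.5) = 7.5
ReLU(-4.0) = 0
ReLU(-0.9) = 0
ReLU(8.4) = 8.4
Active neurons (>0): 2

2


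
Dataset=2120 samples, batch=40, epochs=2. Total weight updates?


Iterations per epoch = 2120 / 40 = 53
Total updates = iterations_per_epoch * epochs
= 53 * 2
= 106

106


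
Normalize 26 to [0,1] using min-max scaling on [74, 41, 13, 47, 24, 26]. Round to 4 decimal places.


Min = 13, Max = 74
Range = 74 - 13 = 61
Scaled = (x - min) / (max - min)
= (26 - 13) / 61
= 13 / 61
= 0.2131

0.2131


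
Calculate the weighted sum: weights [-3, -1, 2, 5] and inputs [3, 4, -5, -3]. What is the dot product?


Element-wise products:
-3 * 3 = -9
-1 * 4 = -4
2 * -5 = -10
5 * -3 = -15
Sum = -9 + -4 + -10 + -15
= -38

-38
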